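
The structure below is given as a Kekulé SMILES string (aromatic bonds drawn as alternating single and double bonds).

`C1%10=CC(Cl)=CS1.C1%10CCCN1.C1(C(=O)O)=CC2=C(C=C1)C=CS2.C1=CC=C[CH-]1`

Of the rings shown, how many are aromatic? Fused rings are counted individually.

4

The SMILES encodes a five-membered ring of four carbons and one sulfur, with two C=C double bonds; a five-membered saturated ring of four carbons and one N–H nitrogen; a six-membered carbon ring with three alternating C=C double bonds, fused to a five-membered ring containing one sulfur and two C=C double bonds; a five-membered all-carbon ring bearing a negative charge on one carbon, with two C=C double bonds.
The 5-membered ring with one sulfur has a continuous p-orbital overlap around the ring; 2 ring double bonds (4 π electrons) plus a heteroatom lone pair (2) give 6 π electrons. That satisfies 4n+2 with n=1, so it is aromatic (thiophene).
The 5-membered ring with one N–H has only sp³ atoms, so it is not fully conjugated — not aromatic (pyrrolidine).
The fused 6/5-membered bicyclic (with one sulfur) is a single π system with 9 sp² atoms and 10 π electrons from ring double bonds plus a heteroatom lone pair. 10 = 4(2)+2, so the system is aromatic and both rings count as aromatic (benzothiophene).
The 5-membered ring is planar and fully conjugated; 2 ring double bonds (4 π electrons) plus the carbanion lone pair (2) give 6 π electrons. Since 6 = 4n+2 (n=1), it is aromatic (cyclopentadienyl anion).
4 of the 5 rings are aromatic. Total: 4.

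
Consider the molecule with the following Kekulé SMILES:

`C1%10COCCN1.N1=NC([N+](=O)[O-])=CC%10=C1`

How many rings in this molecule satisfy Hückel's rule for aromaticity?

The SMILES encodes a six-membered saturated ring with an oxygen and an N–H nitrogen at positions 1 and 4; a six-membered ring with two adjacent nitrogens and three alternating double bonds.
The 6-membered ring with one oxygen and one N–H (1,4) has only sp³ atoms, so it is not fully conjugated — not aromatic (morpholine).
The 6-membered ring with two nitrogens (1,2) is fully conjugated (every ring atom contributes a p orbital); 3 ring double bonds give 6 π electrons. That satisfies 4n+2 with n=1, so it is aromatic (pyridazine).
1 of the 2 rings is aromatic. Total: 1.

1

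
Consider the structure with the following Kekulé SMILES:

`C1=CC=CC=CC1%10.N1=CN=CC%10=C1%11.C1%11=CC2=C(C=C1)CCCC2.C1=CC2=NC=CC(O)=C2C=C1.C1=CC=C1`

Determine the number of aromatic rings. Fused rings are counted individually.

4

The SMILES encodes a seven-membered carbon ring with three C=C double bonds and one sp³ carbon; a six-membered ring with nitrogens at positions 1 and 3 and three alternating double bonds; a six-membered carbon ring with three alternating C=C double bonds, fused to a saturated six-membered carbon ring; two fused six-membered rings, each with three alternating double bonds; one ring is all carbon and the other has one ring nitrogen; a four-membered carbon ring with two alternating C=C double bonds.
The 7-membered ring has one sp³ carbon, so it is not fully conjugated — not aromatic (cycloheptatriene).
The 6-membered ring with two nitrogens (1,3) has a continuous p-orbital overlap around the ring; 3 ring double bonds give 6 π electrons. Since 6 = 4n+2 (n=1), it is aromatic (pyrimidine).
The 6-membered ring is planar and fully conjugated; 3 ring double bonds give 6 π electrons. 6 = 4(1)+2, so it is aromatic (benzene ring).
The second 6-membered ring has four sp³ carbons, so it is not fully conjugated — not aromatic (cyclohexane ring).
The fused 6/6-membered bicyclic (with one nitrogen) is a single π system with 10 sp² atoms and 10 π electrons from ring double bonds. 10 = 4(2)+2, so the system is aromatic and both rings count as aromatic (quinoline).
The 4-membered ring has only sp² ring atoms; a planar conformation would have a fully conjugated π system of 4 electrons. But 4 = 4(1), which is 4n not 4n+2, so it is not aromatic (cyclobutadiene) — cyclobutadiene is antiaromatic and distorts to a rectangle.
4 of the 7 rings are aromatic. Total: 4.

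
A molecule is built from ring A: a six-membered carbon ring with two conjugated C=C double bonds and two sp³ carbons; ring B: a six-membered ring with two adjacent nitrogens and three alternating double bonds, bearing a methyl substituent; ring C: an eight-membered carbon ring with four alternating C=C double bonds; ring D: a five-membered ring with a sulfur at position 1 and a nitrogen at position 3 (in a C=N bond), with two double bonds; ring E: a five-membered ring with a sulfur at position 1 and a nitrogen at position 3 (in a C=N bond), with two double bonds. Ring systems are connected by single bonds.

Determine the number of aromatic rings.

Ring A has two sp³ carbons, so it is not fully conjugated — not aromatic (1,3-cyclohexadiene).
Ring B is planar and fully conjugated; 3 ring double bonds give 6 π electrons. 6 = 4(1)+2, so ring B is aromatic (pyridazine).
Ring C has only sp² ring atoms; a planar conformation would have a fully conjugated π system of 8 electrons. But 8 = 4(2), which is 4n not 4n+2, so ring C is not aromatic (cyclooctatetraene) — cyclooctatetraene distorts into a non-planar tub to avoid antiaromaticity.
Ring D is fully conjugated (every ring atom contributes a p orbital); 2 ring double bonds (4 π electrons) plus a heteroatom lone pair (2) give 6 π electrons. 6 = 4(1)+2, so ring D is aromatic (thiazole).
Ring E has a continuous p-orbital overlap around the ring; 2 ring double bonds (4 π electrons) plus a heteroatom lone pair (2) give 6 π electrons. Since 6 = 4n+2 (n=1), ring E is aromatic (thiazole).
Aromatic: B, D, E. Total: 3.

3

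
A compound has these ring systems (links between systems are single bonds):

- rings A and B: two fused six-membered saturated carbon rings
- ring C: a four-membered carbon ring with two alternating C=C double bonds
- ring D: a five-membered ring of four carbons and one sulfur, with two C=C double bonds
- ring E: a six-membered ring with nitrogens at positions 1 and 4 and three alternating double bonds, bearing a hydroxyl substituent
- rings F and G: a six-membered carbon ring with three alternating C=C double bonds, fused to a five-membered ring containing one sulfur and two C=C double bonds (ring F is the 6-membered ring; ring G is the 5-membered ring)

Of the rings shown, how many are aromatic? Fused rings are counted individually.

4

Ring A has only sp³ atoms, so it is not fully conjugated — not aromatic (cyclohexane ring).
Ring B has only sp³ atoms, so it is not fully conjugated — not aromatic (cyclohexane ring).
Ring C has only sp² ring atoms; a planar conformation would have a fully conjugated π system of 4 electrons. But 4 = 4(1), which is 4n not 4n+2, so ring C is not aromatic (cyclobutadiene) — cyclobutadiene is antiaromatic and distorts to a rectangle.
Ring D is fully conjugated (every ring atom contributes a p orbital); 2 ring double bonds (4 π electrons) plus a heteroatom lone pair (2) give 6 π electrons. 6 = 4(1)+2, so ring D is aromatic (thiophene).
Ring E is planar and fully conjugated; 3 ring double bonds give 6 π electrons. 6 = 4(1)+2, so ring E is aromatic (pyrazine).
Rings F and G form a fused bicyclic system (with one sulfur) with 9 sp² atoms and 10 π electrons from ring double bonds plus a heteroatom lone pair. 10 = 4(2)+2, so the system is aromatic and both rings count as aromatic (benzothiophene).
Aromatic: D, E, F, G. Total: 4.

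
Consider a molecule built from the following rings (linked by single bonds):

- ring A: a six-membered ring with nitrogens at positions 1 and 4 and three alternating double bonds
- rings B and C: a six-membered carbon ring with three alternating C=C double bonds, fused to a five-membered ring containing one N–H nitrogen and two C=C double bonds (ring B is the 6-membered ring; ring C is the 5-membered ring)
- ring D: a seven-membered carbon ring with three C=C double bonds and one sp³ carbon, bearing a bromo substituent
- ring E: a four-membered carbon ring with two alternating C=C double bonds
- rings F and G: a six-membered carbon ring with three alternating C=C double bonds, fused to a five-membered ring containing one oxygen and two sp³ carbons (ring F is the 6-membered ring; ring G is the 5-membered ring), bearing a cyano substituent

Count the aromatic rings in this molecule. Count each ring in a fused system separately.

4

Ring A is planar and fully conjugated; 3 ring double bonds give 6 π electrons. 6 = 4(1)+2, so ring A is aromatic (pyrazine).
Rings B and C form a fused bicyclic system (with one N–H) with 9 sp² atoms and 10 π electrons from ring double bonds plus a heteroatom lone pair. 10 = 4(2)+2, so the system is aromatic and both rings count as aromatic (indole).
Ring D has one sp³ carbon, so it is not fully conjugated — not aromatic (cycloheptatriene).
Ring E has only sp² ring atoms; a planar conformation would have a fully conjugated π system of 4 electrons. But 4 = 4(1), which is 4n not 4n+2, so ring E is not aromatic (cyclobutadiene) — cyclobutadiene is antiaromatic and distorts to a rectangle.
Ring F has a continuous p-orbital overlap around the ring; 3 ring double bonds give 6 π electrons. That satisfies 4n+2 with n=1, so ring F is aromatic (benzene ring).
Ring G has two sp³ carbons, so it is not fully conjugated — not aromatic (oxolane ring).
Aromatic: A, B, C, F. Total: 4.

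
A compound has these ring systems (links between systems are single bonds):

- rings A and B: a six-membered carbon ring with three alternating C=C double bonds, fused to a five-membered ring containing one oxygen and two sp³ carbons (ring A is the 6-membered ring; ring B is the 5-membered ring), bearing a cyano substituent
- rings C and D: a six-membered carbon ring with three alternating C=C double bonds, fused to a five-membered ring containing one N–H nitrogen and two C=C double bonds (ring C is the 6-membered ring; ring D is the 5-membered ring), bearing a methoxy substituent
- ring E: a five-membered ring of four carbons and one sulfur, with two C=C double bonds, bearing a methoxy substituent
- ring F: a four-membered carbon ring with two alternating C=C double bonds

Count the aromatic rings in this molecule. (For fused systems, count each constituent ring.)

4

Ring A has a continuous p-orbital overlap around the ring; 3 ring double bonds give 6 π electrons. Since 6 = 4n+2 (n=1), ring A is aromatic (benzene ring).
Ring B has two sp³ carbons, so it is not fully conjugated — not aromatic (oxolane ring).
Rings C and D form a fused bicyclic system (with one N–H) with 9 sp² atoms and 10 π electrons from ring double bonds plus a heteroatom lone pair. 10 = 4(2)+2, so the system is aromatic and both rings count as aromatic (indole).
Ring E has a continuous p-orbital overlap around the ring; 2 ring double bonds (4 π electrons) plus a heteroatom lone pair (2) give 6 π electrons. That satisfies 4n+2 with n=1, so ring E is aromatic (thiophene).
Ring F has only sp² ring atoms; a planar conformation would have a fully conjugated π system of 4 electrons. But 4 = 4(1), which is 4n not 4n+2, so ring F is not aromatic (cyclobutadiene) — cyclobutadiene is antiaromatic and distorts to a rectangle.
Aromatic: A, C, D, E. Total: 4.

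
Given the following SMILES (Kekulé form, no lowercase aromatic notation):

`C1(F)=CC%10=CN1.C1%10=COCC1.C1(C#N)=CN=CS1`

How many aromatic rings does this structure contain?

2

The SMILES encodes a five-membered ring of four carbons and one nitrogen bearing a hydrogen, with two C=C double bonds; a five-membered ring of four carbons and one oxygen, with one C=C double bond and two sp³ carbons; a five-membered ring with a sulfur at position 1 and a nitrogen at position 3 (in a C=N bond), with two double bonds.
The 5-membered ring with one N–H is fully conjugated (every ring atom contributes a p orbital); 2 ring double bonds (4 π electrons) plus a heteroatom lone pair (2) give 6 π electrons. That satisfies 4n+2 with n=1, so it is aromatic (pyrrole).
The 5-membered ring with one oxygen has two sp³ carbons, so it is not fully conjugated — not aromatic (2,3-dihydrofuran).
The 5-membered ring with one sulfur and one =N– is fully conjugated (every ring atom contributes a p orbital); 2 ring double bonds (4 π electrons) plus a heteroatom lone pair (2) give 6 π electrons. Since 6 = 4n+2 (n=1), it is aromatic (thiazole).
2 of the 3 rings are aromatic. Total: 2.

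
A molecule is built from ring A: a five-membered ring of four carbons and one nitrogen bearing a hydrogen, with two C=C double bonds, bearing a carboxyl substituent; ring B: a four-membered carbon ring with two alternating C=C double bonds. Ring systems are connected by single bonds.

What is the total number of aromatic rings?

1

Ring A has a continuous p-orbital overlap around the ring; 2 ring double bonds (4 π electrons) plus a heteroatom lone pair (2) give 6 π electrons. That satisfies 4n+2 with n=1, so ring A is aromatic (pyrrole).
Ring B has only sp² ring atoms; a planar conformation would have a fully conjugated π system of 4 electrons. But 4 = 4(1), which is 4n not 4n+2, so ring B is not aromatic (cyclobutadiene) — cyclobutadiene is antiaromatic and distorts to a rectangle.
Aromatic: A. Total: 1.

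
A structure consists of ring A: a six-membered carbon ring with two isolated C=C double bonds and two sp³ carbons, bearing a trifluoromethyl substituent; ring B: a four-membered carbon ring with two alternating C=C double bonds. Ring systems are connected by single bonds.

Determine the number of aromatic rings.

Ring A has two sp³ carbons, so it is not fully conjugated — not aromatic (1,4-cyclohexadiene).
Ring B has only sp² ring atoms; a planar conformation would have a fully conjugated π system of 4 electrons. But 4 = 4(1), which is 4n not 4n+2, so ring B is not aromatic (cyclobutadiene) — cyclobutadiene is antiaromatic and distorts to a rectangle.
No ring is aromatic. Total: 0.

0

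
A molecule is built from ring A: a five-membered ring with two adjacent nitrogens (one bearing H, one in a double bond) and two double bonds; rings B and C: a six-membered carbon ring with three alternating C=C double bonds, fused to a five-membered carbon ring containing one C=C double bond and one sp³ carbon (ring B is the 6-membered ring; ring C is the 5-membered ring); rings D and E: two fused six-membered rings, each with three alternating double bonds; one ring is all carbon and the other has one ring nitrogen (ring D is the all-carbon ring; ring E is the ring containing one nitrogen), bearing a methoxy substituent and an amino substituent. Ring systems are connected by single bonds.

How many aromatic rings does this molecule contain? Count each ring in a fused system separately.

Ring A has a continuous p-orbital overlap around the ring; 2 ring double bonds (4 π electrons) plus a heteroatom lone pair (2) give 6 π electrons. That satisfies 4n+2 with n=1, so ring A is aromatic (pyrazole).
Ring B has a continuous p-orbital overlap around the ring; 3 ring double bonds give 6 π electrons. 6 = 4(1)+2, so ring B is aromatic (benzene ring).
Ring C has one sp³ carbon, so it is not fully conjugated — not aromatic (cyclopentene ring).
Rings D and E form a fused bicyclic system (with one nitrogen) with 10 sp² atoms and 10 π electrons from ring double bonds. 10 = 4(2)+2, so the system is aromatic and both rings count as aromatic (quinoline).
Aromatic: A, B, D, E. Total: 4.

4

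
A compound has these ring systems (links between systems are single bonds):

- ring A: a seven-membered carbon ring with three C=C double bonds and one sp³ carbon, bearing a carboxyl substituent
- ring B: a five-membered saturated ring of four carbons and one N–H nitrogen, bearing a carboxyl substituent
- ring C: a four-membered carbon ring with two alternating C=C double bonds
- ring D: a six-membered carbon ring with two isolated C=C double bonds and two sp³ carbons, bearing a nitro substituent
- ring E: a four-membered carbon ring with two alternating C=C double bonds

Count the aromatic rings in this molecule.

0

Ring A has one sp³ carbon, so it is not fully conjugated — not aromatic (cycloheptatriene).
Ring B has only sp³ atoms, so it is not fully conjugated — not aromatic (pyrrolidine).
Ring C has only sp² ring atoms; a planar conformation would have a fully conjugated π system of 4 electrons. But 4 = 4(1), which is 4n not 4n+2, so ring C is not aromatic (cyclobutadiene) — cyclobutadiene is antiaromatic and distorts to a rectangle.
Ring D has two sp³ carbons, so it is not fully conjugated — not aromatic (1,4-cyclohexadiene).
Ring E has only sp² ring atoms; a planar conformation would have a fully conjugated π system of 4 electrons. But 4 = 4(1), which is 4n not 4n+2, so ring E is not aromatic (cyclobutadiene) — cyclobutadiene is antiaromatic and distorts to a rectangle.
No ring is aromatic. Total: 0.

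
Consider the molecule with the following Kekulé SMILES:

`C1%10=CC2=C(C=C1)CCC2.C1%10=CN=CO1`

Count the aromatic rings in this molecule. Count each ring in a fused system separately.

2

The SMILES encodes a six-membered carbon ring with three alternating C=C double bonds, fused to a saturated five-membered carbon ring; a five-membered ring with an oxygen at position 1 and a nitrogen at position 3 (in a C=N bond), with two double bonds.
The 6-membered ring is fully conjugated (every ring atom contributes a p orbital); 3 ring double bonds give 6 π electrons. 6 = 4(1)+2, so it is aromatic (benzene ring).
The 5-membered ring has three sp³ carbons, so it is not fully conjugated — not aromatic (cyclopentane ring).
The 5-membered ring with one oxygen and one =N– has a continuous p-orbital overlap around the ring; 2 ring double bonds (4 π electrons) plus a heteroatom lone pair (2) give 6 π electrons. 6 = 4(1)+2, so it is aromatic (oxazole).
2 of the 3 rings are aromatic. Total: 2.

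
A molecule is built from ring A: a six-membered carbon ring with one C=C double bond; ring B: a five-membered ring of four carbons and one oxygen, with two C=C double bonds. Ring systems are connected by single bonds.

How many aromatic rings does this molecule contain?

Ring A has four sp³ carbons, so it is not fully conjugated — not aromatic (cyclohexene).
Ring B has a continuous p-orbital overlap around the ring; 2 ring double bonds (4 π electrons) plus a heteroatom lone pair (2) give 6 π electrons. Since 6 = 4n+2 (n=1), ring B is aromatic (furan).
Aromatic: B. Total: 1.

1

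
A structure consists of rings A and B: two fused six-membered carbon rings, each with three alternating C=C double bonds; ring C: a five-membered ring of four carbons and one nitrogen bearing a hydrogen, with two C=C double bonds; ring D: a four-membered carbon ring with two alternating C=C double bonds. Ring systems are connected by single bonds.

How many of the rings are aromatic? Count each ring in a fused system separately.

3

Rings A and B form a fused bicyclic system with 10 sp² atoms and 10 π electrons from ring double bonds. 10 = 4(2)+2, so the system is aromatic and both rings count as aromatic (naphthalene).
Ring C is fully conjugated (every ring atom contributes a p orbital); 2 ring double bonds (4 π electrons) plus a heteroatom lone pair (2) give 6 π electrons. 6 = 4(1)+2, so ring C is aromatic (pyrrole).
Ring D has only sp² ring atoms; a planar conformation would have a fully conjugated π system of 4 electrons. But 4 = 4(1), which is 4n not 4n+2, so ring D is not aromatic (cyclobutadiene) — cyclobutadiene is antiaromatic and distorts to a rectangle.
Aromatic: A, B, C. Total: 3.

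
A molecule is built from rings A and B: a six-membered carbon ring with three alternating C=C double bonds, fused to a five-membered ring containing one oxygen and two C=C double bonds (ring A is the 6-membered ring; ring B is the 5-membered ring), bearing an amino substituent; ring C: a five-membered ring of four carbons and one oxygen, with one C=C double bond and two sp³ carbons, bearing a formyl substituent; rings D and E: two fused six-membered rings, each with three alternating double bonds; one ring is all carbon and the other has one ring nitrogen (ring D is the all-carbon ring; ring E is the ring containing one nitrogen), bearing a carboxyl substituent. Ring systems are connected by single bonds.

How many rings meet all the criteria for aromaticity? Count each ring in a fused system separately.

Rings A and B form a fused bicyclic system (with one oxygen) with 9 sp² atoms and 10 π electrons from ring double bonds plus a heteroatom lone pair. 10 = 4(2)+2, so the system is aromatic and both rings count as aromatic (benzofuran).
Ring C has two sp³ carbons, so it is not fully conjugated — not aromatic (2,3-dihydrofuran).
Rings D and E form a fused bicyclic system (with one nitrogen) with 10 sp² atoms and 10 π electrons from ring double bonds. 10 = 4(2)+2, so the system is aromatic and both rings count as aromatic (quinoline).
Aromatic: A, B, D, E. Total: 4.

4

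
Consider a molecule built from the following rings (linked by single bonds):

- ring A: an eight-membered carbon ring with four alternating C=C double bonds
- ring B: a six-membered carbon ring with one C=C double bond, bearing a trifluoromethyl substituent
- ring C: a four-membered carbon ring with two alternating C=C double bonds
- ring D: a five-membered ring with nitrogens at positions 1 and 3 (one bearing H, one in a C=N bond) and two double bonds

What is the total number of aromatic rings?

Ring A has only sp² ring atoms; a planar conformation would have a fully conjugated π system of 8 electrons. But 8 = 4(2), which is 4n not 4n+2, so ring A is not aromatic (cyclooctatetraene) — cyclooctatetraene distorts into a non-planar tub to avoid antiaromaticity.
Ring B has four sp³ carbons, so it is not fully conjugated — not aromatic (cyclohexene).
Ring C has only sp² ring atoms; a planar conformation would have a fully conjugated π system of 4 electrons. But 4 = 4(1), which is 4n not 4n+2, so ring C is not aromatic (cyclobutadiene) — cyclobutadiene is antiaromatic and distorts to a rectangle.
Ring D is planar and fully conjugated; 2 ring double bonds (4 π electrons) plus a heteroatom lone pair (2) give 6 π electrons. That satisfies 4n+2 with n=1, so ring D is aromatic (imidazole).
Aromatic: D. Total: 1.

1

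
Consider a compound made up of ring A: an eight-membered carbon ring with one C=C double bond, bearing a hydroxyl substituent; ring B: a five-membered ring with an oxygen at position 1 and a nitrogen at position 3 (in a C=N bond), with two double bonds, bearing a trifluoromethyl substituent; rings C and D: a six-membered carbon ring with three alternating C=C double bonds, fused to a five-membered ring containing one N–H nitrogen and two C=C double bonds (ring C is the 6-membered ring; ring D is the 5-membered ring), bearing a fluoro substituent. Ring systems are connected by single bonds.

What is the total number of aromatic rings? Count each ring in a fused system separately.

Ring A has six sp³ carbons, so it is not fully conjugated — not aromatic (cyclooctene).
Ring B is planar and fully conjugated; 2 ring double bonds (4 π electrons) plus a heteroatom lone pair (2) give 6 π electrons. That satisfies 4n+2 with n=1, so ring B is aromatic (oxazole).
Rings C and D form a fused bicyclic system (with one N–H) with 9 sp² atoms and 10 π electrons from ring double bonds plus a heteroatom lone pair. 10 = 4(2)+2, so the system is aromatic and both rings count as aromatic (indole).
Aromatic: B, C, D. Total: 3.

3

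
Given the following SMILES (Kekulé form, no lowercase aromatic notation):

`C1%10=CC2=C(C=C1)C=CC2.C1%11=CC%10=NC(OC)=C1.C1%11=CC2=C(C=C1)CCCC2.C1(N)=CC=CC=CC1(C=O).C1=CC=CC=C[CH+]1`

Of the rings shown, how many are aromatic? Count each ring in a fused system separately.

4

The SMILES encodes a six-membered carbon ring with three alternating C=C double bonds, fused to a five-membered carbon ring containing one C=C double bond and one sp³ carbon; a six-membered ring of five carbons and one nitrogen with three alternating double bonds; a six-membered carbon ring with three alternating C=C double bonds, fused to a saturated six-membered carbon ring; a seven-membered carbon ring with three C=C double bonds and one sp³ carbon; a seven-membered all-carbon ring bearing a positive charge on one carbon, with three C=C double bonds.
The 6-membered ring has a continuous p-orbital overlap around the ring; 3 ring double bonds give 6 π electrons. 6 = 4(1)+2, so it is aromatic (benzene ring).
The 5-membered ring has one sp³ carbon, so it is not fully conjugated — not aromatic (cyclopentene ring).
The 6-membered ring with one nitrogen has a continuous p-orbital overlap around the ring; 3 ring double bonds give 6 π electrons. Since 6 = 4n+2 (n=1), it is aromatic (pyridine).
The second 6-membered ring is planar and fully conjugated; 3 ring double bonds give 6 π electrons. That satisfies 4n+2 with n=1, so it is aromatic (benzene ring).
The third 6-membered ring has four sp³ carbons, so it is not fully conjugated — not aromatic (cyclohexane ring).
The 7-membered ring has one sp³ carbon, so it is not fully conjugated — not aromatic (cycloheptatriene).
The second 7-membered ring is fully conjugated (every ring atom contributes a p orbital); 3 ring double bonds (6 π electrons) plus the carbocation's empty p orbital (0, but keeps the ring conjugated) give 6 π electrons. That satisfies 4n+2 with n=1, so it is aromatic (tropylium cation).
4 of the 7 rings are aromatic. Total: 4.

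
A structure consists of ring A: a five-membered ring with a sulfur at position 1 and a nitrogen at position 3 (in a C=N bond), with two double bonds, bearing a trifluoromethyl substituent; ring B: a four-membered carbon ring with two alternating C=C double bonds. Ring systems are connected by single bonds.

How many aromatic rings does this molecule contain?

Ring A is fully conjugated (every ring atom contributes a p orbital); 2 ring double bonds (4 π electrons) plus a heteroatom lone pair (2) give 6 π electrons. 6 = 4(1)+2, so ring A is aromatic (thiazole).
Ring B has only sp² ring atoms; a planar conformation would have a fully conjugated π system of 4 electrons. But 4 = 4(1), which is 4n not 4n+2, so ring B is not aromatic (cyclobutadiene) — cyclobutadiene is antiaromatic and distorts to a rectangle.
Aromatic: A. Total: 1.

1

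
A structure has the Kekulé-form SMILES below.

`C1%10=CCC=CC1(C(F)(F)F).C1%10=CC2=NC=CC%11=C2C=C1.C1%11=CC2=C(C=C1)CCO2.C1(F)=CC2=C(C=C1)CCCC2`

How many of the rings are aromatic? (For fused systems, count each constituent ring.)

The SMILES encodes a six-membered carbon ring with two isolated C=C double bonds and two sp³ carbons; two fused six-membered rings, each with three alternating double bonds; one ring is all carbon and the other has one ring nitrogen; a six-membered carbon ring with three alternating C=C double bonds, fused to a five-membered ring containing one oxygen and two sp³ carbons; a six-membered carbon ring with three alternating C=C double bonds, fused to a saturated six-membered carbon ring.
The 6-membered ring has two sp³ carbons, so it is not fully conjugated — not aromatic (1,4-cyclohexadiene).
The fused 6/6-membered bicyclic (with one nitrogen) is a single π system with 10 sp² atoms and 10 π electrons from ring double bonds. 10 = 4(2)+2, so the system is aromatic and both rings count as aromatic (quinoline).
The second 6-membered ring is fully conjugated (every ring atom contributes a p orbital); 3 ring double bonds give 6 π electrons. 6 = 4(1)+2, so it is aromatic (benzene ring).
The 5-membered ring with one oxygen has two sp³ carbons, so it is not fully conjugated — not aromatic (oxolane ring).
The third 6-membered ring is fully conjugated (every ring atom contributes a p orbital); 3 ring double bonds give 6 π electrons. 6 = 4(1)+2, so it is aromatic (benzene ring).
The fourth 6-membered ring has four sp³ carbons, so it is not fully conjugated — not aromatic (cyclohexane ring).
4 of the 7 rings are aromatic. Total: 4.

4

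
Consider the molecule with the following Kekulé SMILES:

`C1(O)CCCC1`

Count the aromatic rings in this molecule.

0

The SMILES encodes a five-membered saturated carbon ring.
The 5-membered ring has only sp³ atoms, so it is not fully conjugated — not aromatic (cyclopentane).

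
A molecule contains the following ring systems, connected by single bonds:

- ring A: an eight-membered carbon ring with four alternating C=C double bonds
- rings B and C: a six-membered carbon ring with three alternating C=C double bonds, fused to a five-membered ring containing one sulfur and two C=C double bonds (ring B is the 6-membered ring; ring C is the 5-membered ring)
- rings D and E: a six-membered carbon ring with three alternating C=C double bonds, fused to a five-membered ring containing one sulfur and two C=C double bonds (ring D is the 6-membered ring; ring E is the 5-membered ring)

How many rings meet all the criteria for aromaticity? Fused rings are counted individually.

4

Ring A has only sp² ring atoms; a planar conformation would have a fully conjugated π system of 8 electrons. But 8 = 4(2), which is 4n not 4n+2, so ring A is not aromatic (cyclooctatetraene) — cyclooctatetraene distorts into a non-planar tub to avoid antiaromaticity.
Rings B and C form a fused bicyclic system (with one sulfur) with 9 sp² atoms and 10 π electrons from ring double bonds plus a heteroatom lone pair. 10 = 4(2)+2, so the system is aromatic and both rings count as aromatic (benzothiophene).
Rings D and E form a fused bicyclic system (with one sulfur) with 9 sp² atoms and 10 π electrons from ring double bonds plus a heteroatom lone pair. 10 = 4(2)+2, so the system is aromatic and both rings count as aromatic (benzothiophene).
Aromatic: B, C, D, E. Total: 4.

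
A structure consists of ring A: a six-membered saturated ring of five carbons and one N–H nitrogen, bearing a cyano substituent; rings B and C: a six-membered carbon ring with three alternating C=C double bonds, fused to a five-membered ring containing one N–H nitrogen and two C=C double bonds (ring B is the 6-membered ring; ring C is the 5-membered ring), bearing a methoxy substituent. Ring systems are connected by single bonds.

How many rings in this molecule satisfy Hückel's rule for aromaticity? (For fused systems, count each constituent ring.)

2

Ring A has only sp³ atoms, so it is not fully conjugated — not aromatic (piperidine).
Rings B and C form a fused bicyclic system (with one N–H) with 9 sp² atoms and 10 π electrons from ring double bonds plus a heteroatom lone pair. 10 = 4(2)+2, so the system is aromatic and both rings count as aromatic (indole).
Aromatic: B, C. Total: 2.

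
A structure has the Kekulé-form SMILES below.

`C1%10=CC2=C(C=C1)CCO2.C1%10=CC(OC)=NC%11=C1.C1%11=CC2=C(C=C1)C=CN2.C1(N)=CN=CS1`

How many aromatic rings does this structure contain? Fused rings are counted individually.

5

The SMILES encodes a six-membered carbon ring with three alternating C=C double bonds, fused to a five-membered ring containing one oxygen and two sp³ carbons; a six-membered ring of five carbons and one nitrogen with three alternating double bonds; a six-membered carbon ring with three alternating C=C double bonds, fused to a five-membered ring containing one N–H nitrogen and two C=C double bonds; a five-membered ring with a sulfur at position 1 and a nitrogen at position 3 (in a C=N bond), with two double bonds.
The 6-membered ring has a continuous p-orbital overlap around the ring; 3 ring double bonds give 6 π electrons. That satisfies 4n+2 with n=1, so it is aromatic (benzene ring).
The 5-membered ring with one oxygen has two sp³ carbons, so it is not fully conjugated — not aromatic (oxolane ring).
The 6-membered ring with one nitrogen has a continuous p-orbital overlap around the ring; 3 ring double bonds give 6 π electrons. Since 6 = 4n+2 (n=1), it is aromatic (pyridine).
The fused 6/5-membered bicyclic (with one N–H) is a single π system with 9 sp² atoms and 10 π electrons from ring double bonds plus a heteroatom lone pair. 10 = 4(2)+2, so the system is aromatic and both rings count as aromatic (indole).
The 5-membered ring with one sulfur and one =N– is planar and fully conjugated; 2 ring double bonds (4 π electrons) plus a heteroatom lone pair (2) give 6 π electrons. 6 = 4(1)+2, so it is aromatic (thiazole).
5 of the 6 rings are aromatic. Total: 5.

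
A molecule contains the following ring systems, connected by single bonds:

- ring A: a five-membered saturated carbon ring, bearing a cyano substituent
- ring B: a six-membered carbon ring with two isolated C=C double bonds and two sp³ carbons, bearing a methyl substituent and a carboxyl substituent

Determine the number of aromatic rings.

Ring A has only sp³ atoms, so it is not fully conjugated — not aromatic (cyclopentane).
Ring B has two sp³ carbons, so it is not fully conjugated — not aromatic (1,4-cyclohexadiene).
No ring is aromatic. Total: 0.

0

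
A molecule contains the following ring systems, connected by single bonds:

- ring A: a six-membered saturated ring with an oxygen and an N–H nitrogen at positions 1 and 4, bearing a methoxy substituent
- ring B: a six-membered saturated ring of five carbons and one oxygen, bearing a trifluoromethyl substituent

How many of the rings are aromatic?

Ring A has only sp³ atoms, so it is not fully conjugated — not aromatic (morpholine).
Ring B has only sp³ atoms, so it is not fully conjugated — not aromatic (tetrahydropyran).
No ring is aromatic. Total: 0.

0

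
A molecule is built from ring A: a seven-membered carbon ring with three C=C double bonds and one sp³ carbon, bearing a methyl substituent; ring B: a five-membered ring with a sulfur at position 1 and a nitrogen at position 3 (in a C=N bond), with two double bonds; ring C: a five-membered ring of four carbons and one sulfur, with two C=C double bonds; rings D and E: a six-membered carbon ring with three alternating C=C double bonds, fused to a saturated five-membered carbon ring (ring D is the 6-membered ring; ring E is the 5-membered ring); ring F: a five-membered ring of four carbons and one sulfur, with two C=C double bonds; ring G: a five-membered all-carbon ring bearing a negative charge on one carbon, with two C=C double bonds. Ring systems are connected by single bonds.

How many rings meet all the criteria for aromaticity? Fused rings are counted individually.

Ring A has one sp³ carbon, so it is not fully conjugated — not aromatic (cycloheptatriene).
Ring B is planar and fully conjugated; 2 ring double bonds (4 π electrons) plus a heteroatom lone pair (2) give 6 π electrons. That satisfies 4n+2 with n=1, so ring B is aromatic (thiazole).
Ring C is planar and fully conjugated; 2 ring double bonds (4 π electrons) plus a heteroatom lone pair (2) give 6 π electrons. 6 = 4(1)+2, so ring C is aromatic (thiophene).
Ring D is planar and fully conjugated; 3 ring double bonds give 6 π electrons. Since 6 = 4n+2 (n=1), ring D is aromatic (benzene ring).
Ring E has three sp³ carbons, so it is not fully conjugated — not aromatic (cyclopentane ring).
Ring F is planar and fully conjugated; 2 ring double bonds (4 π electrons) plus a heteroatom lone pair (2) give 6 π electrons. 6 = 4(1)+2, so ring F is aromatic (thiophene).
Ring G has a continuous p-orbital overlap around the ring; 2 ring double bonds (4 π electrons) plus the carbanion lone pair (2) give 6 π electrons. That satisfies 4n+2 with n=1, so ring G is aromatic (cyclopentadienyl anion).
Aromatic: B, C, D, F, G. Total: 5.

5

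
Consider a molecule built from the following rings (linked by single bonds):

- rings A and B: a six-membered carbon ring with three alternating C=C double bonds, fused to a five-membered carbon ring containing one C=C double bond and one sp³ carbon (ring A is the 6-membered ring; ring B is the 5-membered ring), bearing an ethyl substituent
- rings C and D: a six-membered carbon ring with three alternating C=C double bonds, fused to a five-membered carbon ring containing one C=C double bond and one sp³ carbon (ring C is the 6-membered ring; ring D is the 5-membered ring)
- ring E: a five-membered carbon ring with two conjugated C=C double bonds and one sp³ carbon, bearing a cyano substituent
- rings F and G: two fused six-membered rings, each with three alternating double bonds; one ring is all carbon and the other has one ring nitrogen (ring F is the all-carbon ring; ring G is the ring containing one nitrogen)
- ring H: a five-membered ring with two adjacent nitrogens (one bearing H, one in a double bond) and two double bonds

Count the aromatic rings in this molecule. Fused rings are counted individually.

5

Ring A is planar and fully conjugated; 3 ring double bonds give 6 π electrons. Since 6 = 4n+2 (n=1), ring A is aromatic (benzene ring).
Ring B has one sp³ carbon, so it is not fully conjugated — not aromatic (cyclopentene ring).
Ring C is planar and fully conjugated; 3 ring double bonds give 6 π electrons. Since 6 = 4n+2 (n=1), ring C is aromatic (benzene ring).
Ring D has one sp³ carbon, so it is not fully conjugated — not aromatic (cyclopentene ring).
Ring E has one sp³ carbon, so it is not fully conjugated — not aromatic (cyclopentadiene).
Rings F and G form a fused bicyclic system (with one nitrogen) with 10 sp² atoms and 10 π electrons from ring double bonds. 10 = 4(2)+2, so the system is aromatic and both rings count as aromatic (quinoline).
Ring H is planar and fully conjugated; 2 ring double bonds (4 π electrons) plus a heteroatom lone pair (2) give 6 π electrons. That satisfies 4n+2 with n=1, so ring H is aromatic (pyrazole).
Aromatic: A, C, F, G, H. Total: 5.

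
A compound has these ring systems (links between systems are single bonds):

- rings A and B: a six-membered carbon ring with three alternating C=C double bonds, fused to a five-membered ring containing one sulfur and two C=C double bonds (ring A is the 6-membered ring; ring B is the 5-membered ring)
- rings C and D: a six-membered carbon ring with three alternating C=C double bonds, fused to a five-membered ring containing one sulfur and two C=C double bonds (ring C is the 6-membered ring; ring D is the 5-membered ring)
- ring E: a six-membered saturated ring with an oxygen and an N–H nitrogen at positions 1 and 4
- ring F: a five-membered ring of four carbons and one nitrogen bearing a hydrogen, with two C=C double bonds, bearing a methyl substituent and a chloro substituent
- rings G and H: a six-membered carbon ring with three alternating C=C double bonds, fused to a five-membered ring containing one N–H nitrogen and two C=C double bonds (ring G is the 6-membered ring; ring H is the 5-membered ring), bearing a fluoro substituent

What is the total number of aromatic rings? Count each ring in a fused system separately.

Rings A and B form a fused bicyclic system (with one sulfur) with 9 sp² atoms and 10 π electrons from ring double bonds plus a heteroatom lone pair. 10 = 4(2)+2, so the system is aromatic and both rings count as aromatic (benzothiophene).
Rings C and D form a fused bicyclic system (with one sulfur) with 9 sp² atoms and 10 π electrons from ring double bonds plus a heteroatom lone pair. 10 = 4(2)+2, so the system is aromatic and both rings count as aromatic (benzothiophene).
Ring E has only sp³ atoms, so it is not fully conjugated — not aromatic (morpholine).
Ring F is planar and fully conjugated; 2 ring double bonds (4 π electrons) plus a heteroatom lone pair (2) give 6 π electrons. That satisfies 4n+2 with n=1, so ring F is aromatic (pyrrole).
Rings G and H form a fused bicyclic system (with one N–H) with 9 sp² atoms and 10 π electrons from ring double bonds plus a heteroatom lone pair. 10 = 4(2)+2, so the system is aromatic and both rings count as aromatic (indole).
Aromatic: A, B, C, D, F, G, H. Total: 7.

7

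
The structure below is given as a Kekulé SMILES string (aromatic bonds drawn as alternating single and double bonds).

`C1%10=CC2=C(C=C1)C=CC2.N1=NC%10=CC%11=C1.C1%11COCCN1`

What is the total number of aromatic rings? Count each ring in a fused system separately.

2

The SMILES encodes a six-membered carbon ring with three alternating C=C double bonds, fused to a five-membered carbon ring containing one C=C double bond and one sp³ carbon; a six-membered ring with two adjacent nitrogens and three alternating double bonds; a six-membered saturated ring with an oxygen and an N–H nitrogen at positions 1 and 4.
The 6-membered ring is planar and fully conjugated; 3 ring double bonds give 6 π electrons. 6 = 4(1)+2, so it is aromatic (benzene ring).
The 5-membered ring has one sp³ carbon, so it is not fully conjugated — not aromatic (cyclopentene ring).
The 6-membered ring with two nitrogens (1,2) has a continuous p-orbital overlap around the ring; 3 ring double bonds give 6 π electrons. Since 6 = 4n+2 (n=1), it is aromatic (pyridazine).
The 6-membered ring with one oxygen and one N–H (1,4) has only sp³ atoms, so it is not fully conjugated — not aromatic (morpholine).
2 of the 4 rings are aromatic. Total: 2.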